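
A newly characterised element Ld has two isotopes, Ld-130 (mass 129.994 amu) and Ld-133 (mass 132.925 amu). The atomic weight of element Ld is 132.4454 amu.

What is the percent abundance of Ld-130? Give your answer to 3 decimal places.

Writing the weighted mean with unknown fraction x of Ld-130:
129.994·x + 132.925·(1 − x) = 132.4454
(129.994 − 132.925)·x = 132.4454 − 132.925
x = -0.4796 / -2.931 = 0.16363 → 16.363% Ld-130, 83.637% Ld-133.

16.363%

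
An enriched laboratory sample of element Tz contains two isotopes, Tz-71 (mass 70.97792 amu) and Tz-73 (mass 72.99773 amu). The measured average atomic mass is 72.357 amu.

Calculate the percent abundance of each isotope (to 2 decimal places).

With x = fraction of Tz-71 (so Tz-73 is 1 − x):
70.97792·x + 72.99773·(1 − x) = 72.357
(70.97792 − 72.99773)·x = 72.357 − 72.99773
x = -0.64073 / -2.01981 = 0.31722 → 31.72% Tz-71, 68.28% Tz-73.

Tz-71: 31.72%, Tz-73: 68.28%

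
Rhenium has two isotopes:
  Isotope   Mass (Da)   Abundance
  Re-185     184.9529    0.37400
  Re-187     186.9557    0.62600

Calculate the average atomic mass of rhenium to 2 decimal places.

186.21 Da

The abundance-weighted mean is 0.37400 × 184.9529 + 0.62600 × 186.9557
= 69.17238 + 117.03427 = 186.20665 Da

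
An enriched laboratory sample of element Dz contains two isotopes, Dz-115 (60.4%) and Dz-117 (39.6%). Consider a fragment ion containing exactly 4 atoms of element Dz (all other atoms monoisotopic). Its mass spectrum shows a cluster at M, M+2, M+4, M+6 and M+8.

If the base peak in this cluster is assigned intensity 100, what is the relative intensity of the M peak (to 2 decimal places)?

(0.604 + 0.396)^4 gives M 0.1331, M+2 0.3490, M+4 0.3433, M+6 0.1500, M+8 0.0246; the largest is M+2.
P(M+2) = C(4,1) × 0.604^3 × 0.396^1 = 4 × 0.22034886 × 0.3960 = 0.349033 (base)
P(M) = C(4,0) × 0.604^4 × 0.396^0 = 1 × 0.13309071 × 1.0000 = 0.133091
Relative intensity = 0.133091 / 0.349033 × 100 = 38.13

38.13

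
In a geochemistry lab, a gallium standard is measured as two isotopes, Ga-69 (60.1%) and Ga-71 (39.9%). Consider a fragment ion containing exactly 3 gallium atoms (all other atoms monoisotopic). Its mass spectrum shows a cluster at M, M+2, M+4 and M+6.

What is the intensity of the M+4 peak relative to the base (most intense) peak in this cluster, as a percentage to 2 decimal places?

(0.601 + 0.399)^3 gives M 0.2171, M+2 0.4324, M+4 0.2870, M+6 0.0635; the largest is M+2.
P(M+2) = C(3,1) × 0.601^2 × 0.399^1 = 3 × 0.361201 × 0.3990 = 0.432358 (base)
P(M+4) = C(3,2) × 0.601^1 × 0.399^2 = 3 × 0.6010 × 0.159201 = 0.287039
Relative intensity = 0.287039 / 0.432358 × 100 = 66.39

66.39%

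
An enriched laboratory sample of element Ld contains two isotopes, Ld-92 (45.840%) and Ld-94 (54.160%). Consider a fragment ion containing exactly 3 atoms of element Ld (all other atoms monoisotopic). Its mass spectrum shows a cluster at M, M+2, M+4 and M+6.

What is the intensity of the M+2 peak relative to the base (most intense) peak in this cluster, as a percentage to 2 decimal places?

84.64%

Binomial terms of (0.45840 + 0.54160)^3: M 0.0963, M+2 0.3414, M+4 0.4034, M+6 0.1589 → M+4 is the base peak.
P(M+4) = C(3,2) × 0.45840^1 × 0.54160^2 = 3 × 0.4584 × 0.29333056 = 0.403388 (base)
P(M+2) = C(3,1) × 0.45840^2 × 0.54160^1 = 3 × 0.21013056 × 0.5416 = 0.341420
Relative intensity = 0.341420 / 0.403388 × 100 = 84.64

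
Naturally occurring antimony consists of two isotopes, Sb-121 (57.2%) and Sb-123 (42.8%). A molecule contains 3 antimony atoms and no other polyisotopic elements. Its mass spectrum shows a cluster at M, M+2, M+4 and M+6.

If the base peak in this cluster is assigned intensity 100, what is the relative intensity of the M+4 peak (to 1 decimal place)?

74.8

Binomial terms of (0.572 + 0.428)^3: M 0.1871, M+2 0.4201, M+4 0.3143, M+6 0.0784 → M+2 is the base peak.
P(M+2) = C(3,1) × 0.572^2 × 0.428^1 = 3 × 0.327184 × 0.4280 = 0.420104 (base)
P(M+4) = C(3,2) × 0.572^1 × 0.428^2 = 3 × 0.5720 × 0.183184 = 0.314344
Relative intensity = 0.314344 / 0.420104 × 100 = 74.8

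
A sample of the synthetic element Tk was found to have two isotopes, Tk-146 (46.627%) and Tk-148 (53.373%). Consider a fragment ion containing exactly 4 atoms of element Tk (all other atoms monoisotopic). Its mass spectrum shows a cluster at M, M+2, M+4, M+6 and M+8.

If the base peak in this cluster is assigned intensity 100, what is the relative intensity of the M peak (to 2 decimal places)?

Term probabilities: M 0.0473, M+2 0.2164, M+4 0.3716, M+6 0.2836, M+8 0.0811. Base peak = M+4.
P(M+4) = C(4,2) × 0.46627^2 × 0.53373^2 = 6 × 0.21740771 × 0.28486771 = 0.371595 (base)
P(M) = C(4,0) × 0.46627^4 × 0.53373^0 = 1 × 0.04726611 × 1.0000 = 0.047266
Relative intensity = 0.047266 / 0.371595 × 100 = 12.72

12.72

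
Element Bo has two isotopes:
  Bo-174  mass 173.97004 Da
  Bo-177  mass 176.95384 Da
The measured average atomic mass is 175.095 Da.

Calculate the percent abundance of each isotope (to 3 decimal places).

Let x be the fractional abundance of Bo-174; then Bo-177 has abundance 1 − x.
173.97004·x + 176.95384·(1 − x) = 175.095
(173.97004 − 176.95384)·x = 175.095 − 176.95384
x = -1.85884 / -2.98380 = 0.62298 → 62.298% Bo-174, 37.702% Bo-177.

Bo-174: 62.298%, Bo-177: 37.702%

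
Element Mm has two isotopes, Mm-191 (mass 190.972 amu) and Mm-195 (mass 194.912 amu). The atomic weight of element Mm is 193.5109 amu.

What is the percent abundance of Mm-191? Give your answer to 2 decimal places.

35.56%

With x = fraction of Mm-191 (so Mm-195 is 1 − x):
190.972·x + 194.912·(1 − x) = 193.5109
(190.972 − 194.912)·x = 193.5109 − 194.912
x = -1.4011 / -3.940 = 0.35561 → 35.56% Mm-191, 64.44% Mm-195.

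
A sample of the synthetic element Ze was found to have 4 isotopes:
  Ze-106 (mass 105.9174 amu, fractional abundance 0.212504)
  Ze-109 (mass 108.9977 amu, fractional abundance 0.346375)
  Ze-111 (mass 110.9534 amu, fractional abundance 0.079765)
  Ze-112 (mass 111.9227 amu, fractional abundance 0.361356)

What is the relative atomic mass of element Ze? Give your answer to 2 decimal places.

109.56 amu

Ar = Σ fᵢ·mᵢ = 0.212504 × 105.9174 + 0.346375 × 108.9977 + 0.079765 × 110.9534 + 0.361356 × 111.9227
= 22.50787 + 37.75408 + 8.85020 + 40.44394 = 109.55609 amu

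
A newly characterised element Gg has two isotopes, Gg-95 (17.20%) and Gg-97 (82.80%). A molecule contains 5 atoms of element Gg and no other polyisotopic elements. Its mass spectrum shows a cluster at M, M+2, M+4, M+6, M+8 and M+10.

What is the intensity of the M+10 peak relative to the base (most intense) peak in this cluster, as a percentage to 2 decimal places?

Binomial terms of (0.1720 + 0.8280)^5: M 0.0002, M+2 0.0036, M+4 0.0349, M+6 0.1679, M+8 0.4042, M+10 0.3892 → M+8 is the base peak.
P(M+8) = C(5,4) × 0.1720^1 × 0.8280^4 = 5 × 0.1720 × 0.47002542 = 0.404222 (base)
P(M+10) = C(5,5) × 0.1720^0 × 0.8280^5 = 1 × 1.0000 × 0.38918105 = 0.389181
Relative intensity = 0.389181 / 0.404222 × 100 = 96.28

96.28%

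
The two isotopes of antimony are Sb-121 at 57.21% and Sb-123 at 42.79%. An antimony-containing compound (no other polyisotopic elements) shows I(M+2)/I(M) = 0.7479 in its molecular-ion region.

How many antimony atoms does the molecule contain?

For n independent Sb atoms, I(M+2)/I(M) = n · (abundance Sb-123) / (abundance Sb-121) = n · 0.4279/0.5721.
n = 0.7479 × 0.5721/0.4279 = 1.00 ≈ 1

1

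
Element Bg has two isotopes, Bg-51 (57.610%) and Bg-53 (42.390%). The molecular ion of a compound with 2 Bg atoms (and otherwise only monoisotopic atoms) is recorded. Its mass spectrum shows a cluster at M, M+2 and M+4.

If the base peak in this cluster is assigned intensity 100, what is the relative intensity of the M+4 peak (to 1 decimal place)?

(0.57610 + 0.42390)^2 gives M 0.3319, M+2 0.4884, M+4 0.1797; the largest is M+2.
P(M+2) = C(2,1) × 0.57610^1 × 0.42390^1 = 2 × 0.5761 × 0.4239 = 0.488418 (base)
P(M+4) = C(2,2) × 0.57610^0 × 0.42390^2 = 1 × 1.0000 × 0.17969121 = 0.179691
Relative intensity = 0.179691 / 0.488418 × 100 = 36.8

36.8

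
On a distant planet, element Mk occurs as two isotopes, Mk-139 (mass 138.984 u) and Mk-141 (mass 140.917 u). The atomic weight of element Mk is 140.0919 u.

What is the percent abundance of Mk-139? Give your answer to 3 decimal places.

42.685%

Let x be the fractional abundance of Mk-139; then Mk-141 has abundance 1 − x.
138.984·x + 140.917·(1 − x) = 140.0919
(138.984 − 140.917)·x = 140.0919 − 140.917
x = -0.8251 / -1.933 = 0.42685 → 42.685% Mk-139, 57.315% Mk-141.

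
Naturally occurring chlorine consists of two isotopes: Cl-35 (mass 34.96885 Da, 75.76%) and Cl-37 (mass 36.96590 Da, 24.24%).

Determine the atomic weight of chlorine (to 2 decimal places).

35.45 Da

The abundance-weighted mean is 0.7576 × 34.96885 + 0.2424 × 36.96590
= 26.492401 + 8.960534 = 35.452935 Da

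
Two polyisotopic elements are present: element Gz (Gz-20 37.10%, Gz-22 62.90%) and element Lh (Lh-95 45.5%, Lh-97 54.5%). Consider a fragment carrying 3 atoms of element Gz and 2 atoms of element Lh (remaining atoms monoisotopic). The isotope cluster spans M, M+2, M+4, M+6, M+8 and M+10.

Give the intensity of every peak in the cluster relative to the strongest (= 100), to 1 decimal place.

Element Gz pattern (n=3): 0.05106481 : 0.25972857 : 0.44034843 : 0.24885819
Element Lh pattern (n=2): 0.207025 : 0.49595 : 0.297025
Convolve the two distributions (both contribute in 2-u steps):
  M: 0.05106481×0.207025 = 0.010572
  M+2: 0.05106481×0.49595 + 0.25972857×0.207025 = 0.079096
  M+4: 0.05106481×0.297025 + 0.25972857×0.49595 + 0.44034843×0.207025 = 0.235143
  M+6: 0.25972857×0.297025 + 0.44034843×0.49595 + 0.24885819×0.207025 = 0.347057
  M+8: 0.44034843×0.297025 + 0.24885819×0.49595 = 0.254216
  M+10: 0.24885819×0.297025 = 0.073917
Scale to base peak (0.347057) = 100: 3.0 : 22.8 : 67.8 : 100.0 : 73.2 : 21.3

3.0 : 22.8 : 67.8 : 100.0 : 73.2 : 21.3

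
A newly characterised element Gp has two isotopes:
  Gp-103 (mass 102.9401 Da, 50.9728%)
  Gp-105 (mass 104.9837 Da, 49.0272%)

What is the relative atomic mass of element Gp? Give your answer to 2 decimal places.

103.94 Da

Weight each isotope mass by its fractional abundance: 0.509728 × 102.9401 + 0.490272 × 104.9837
= 52.47145 + 51.47057 = 103.94202 Da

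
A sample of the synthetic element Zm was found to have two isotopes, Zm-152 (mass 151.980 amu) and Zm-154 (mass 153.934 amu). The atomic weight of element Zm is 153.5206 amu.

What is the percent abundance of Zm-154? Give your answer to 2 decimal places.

78.84%

Writing the weighted mean with unknown fraction x of Zm-152:
151.980·x + 153.934·(1 − x) = 153.5206
(151.980 − 153.934)·x = 153.5206 − 153.934
x = -0.4134 / -1.954 = 0.21157 → 21.16% Zm-152, 78.84% Zm-154.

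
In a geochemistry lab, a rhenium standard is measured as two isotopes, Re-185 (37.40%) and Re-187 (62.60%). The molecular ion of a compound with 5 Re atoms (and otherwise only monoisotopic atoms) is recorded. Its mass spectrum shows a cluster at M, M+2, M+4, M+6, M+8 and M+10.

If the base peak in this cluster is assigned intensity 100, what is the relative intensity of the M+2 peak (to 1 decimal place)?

(0.3740 + 0.6260)^5 gives M 0.0073, M+2 0.0612, M+4 0.2050, M+6 0.3431, M+8 0.2872, M+10 0.0961; the largest is M+6.
P(M+6) = C(5,3) × 0.3740^2 × 0.6260^3 = 10 × 0.139876 × 0.24531438 = 0.343136 (base)
P(M+2) = C(5,1) × 0.3740^4 × 0.6260^1 = 5 × 0.0195653 × 0.6260 = 0.061239
Relative intensity = 0.061239 / 0.343136 × 100 = 17.8

17.8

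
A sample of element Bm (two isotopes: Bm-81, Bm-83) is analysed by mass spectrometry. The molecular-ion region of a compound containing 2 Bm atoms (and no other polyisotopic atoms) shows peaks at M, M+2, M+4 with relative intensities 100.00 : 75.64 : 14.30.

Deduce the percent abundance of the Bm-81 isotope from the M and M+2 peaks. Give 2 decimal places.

72.56%

Write p for the Bm-81 fraction. I(M+2)/I(M) = [C(2,1)·p^1·(1−p)] / p^2 = 2·(1−p)/p = 75.64/100.00 = 0.7564
(1−p)/p = 0.7564/2 = 0.3782  ⇒  p = 1/(1 + 0.3782) = 0.7256
Bm-81: 72.56%, Bm-83: 27.44%.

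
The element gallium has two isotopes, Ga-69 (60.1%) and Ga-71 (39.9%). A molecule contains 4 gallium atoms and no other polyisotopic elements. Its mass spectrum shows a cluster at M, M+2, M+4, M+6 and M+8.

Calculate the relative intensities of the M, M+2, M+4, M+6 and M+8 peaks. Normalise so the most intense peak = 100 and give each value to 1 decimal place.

37.7 : 100.0 : 99.6 : 44.1 : 7.3

Each Ga atom is independently Ga-69 (p = 0.601) or Ga-71 (q = 0.399); the cluster is the binomial expansion (p + q)^4.
P(M) = 0.601^4 = 0.130466
P(M+2) = 4 × 0.601^3 × 0.399^1 = 0.346463
P(M+4) = 6 × 0.601^2 × 0.399^2 = 0.345021
P(M+6) = 4 × 0.601^1 × 0.399^3 = 0.152705
P(M+8) = 0.399^4 = 0.025345
The M+2 peak is largest (0.346463); scaling to 100 gives 37.7 : 100.0 : 99.6 : 44.1 : 7.3.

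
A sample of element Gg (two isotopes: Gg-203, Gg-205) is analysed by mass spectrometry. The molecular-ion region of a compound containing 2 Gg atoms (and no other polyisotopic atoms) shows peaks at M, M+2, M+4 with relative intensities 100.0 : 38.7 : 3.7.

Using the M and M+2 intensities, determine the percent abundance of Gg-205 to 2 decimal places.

If p is the fraction of Gg that is Gg-203, then I(M+2)/I(M) = [C(2,1)·p^1·(1−p)] / p^2 = 2·(1−p)/p = 38.7/100.0 = 0.3870
(1−p)/p = 0.3870/2 = 0.1935  ⇒  p = 1/(1 + 0.1935) = 0.8379
Gg-203: 83.79%, Gg-205: 16.21%.

16.21%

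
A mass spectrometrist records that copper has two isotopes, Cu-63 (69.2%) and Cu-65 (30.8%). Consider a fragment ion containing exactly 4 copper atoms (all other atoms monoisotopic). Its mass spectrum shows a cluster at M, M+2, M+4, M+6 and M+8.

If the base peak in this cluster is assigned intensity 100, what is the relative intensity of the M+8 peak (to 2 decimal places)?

Binomial terms of (0.692 + 0.308)^4: M 0.2293, M+2 0.4083, M+4 0.2726, M+6 0.0809, M+8 0.0090 → M+2 is the base peak.
P(M+2) = C(4,1) × 0.692^3 × 0.308^1 = 4 × 0.33137389 × 0.3080 = 0.408253 (base)
P(M+8) = C(4,4) × 0.692^0 × 0.308^4 = 1 × 1.0000 × 0.00899918 = 0.008999
Relative intensity = 0.008999 / 0.408253 × 100 = 2.20

2.20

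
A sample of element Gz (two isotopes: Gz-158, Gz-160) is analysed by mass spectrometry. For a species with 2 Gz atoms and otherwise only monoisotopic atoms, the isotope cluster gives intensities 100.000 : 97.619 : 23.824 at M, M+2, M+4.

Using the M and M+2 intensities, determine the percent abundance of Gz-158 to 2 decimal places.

67.20%

Write p for the Gz-158 fraction. I(M+2)/I(M) = [C(2,1)·p^1·(1−p)] / p^2 = 2·(1−p)/p = 97.619/100.000 = 0.9762
(1−p)/p = 0.9762/2 = 0.4881  ⇒  p = 1/(1 + 0.4881) = 0.6720
Gz-158: 67.20%, Gz-160: 32.80%.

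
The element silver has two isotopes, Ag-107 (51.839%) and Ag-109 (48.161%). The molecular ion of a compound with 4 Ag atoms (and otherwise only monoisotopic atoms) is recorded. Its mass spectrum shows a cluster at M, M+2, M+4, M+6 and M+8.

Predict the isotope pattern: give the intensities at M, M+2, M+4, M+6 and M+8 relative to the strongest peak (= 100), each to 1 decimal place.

Expanding (0.51839 + 0.48161)^4:
P(M) = 0.51839^4 = 0.072215
P(M+2) = 4 × 0.51839^3 × 0.48161^1 = 0.268365
P(M+4) = 6 × 0.51839^2 × 0.48161^2 = 0.373986
P(M+6) = 4 × 0.51839^1 × 0.48161^3 = 0.231634
P(M+8) = 0.48161^4 = 0.053800
The M+4 peak is largest (0.373986); scaling to 100 gives 19.3 : 71.8 : 100.0 : 61.9 : 14.4.

19.3 : 71.8 : 100.0 : 61.9 : 14.4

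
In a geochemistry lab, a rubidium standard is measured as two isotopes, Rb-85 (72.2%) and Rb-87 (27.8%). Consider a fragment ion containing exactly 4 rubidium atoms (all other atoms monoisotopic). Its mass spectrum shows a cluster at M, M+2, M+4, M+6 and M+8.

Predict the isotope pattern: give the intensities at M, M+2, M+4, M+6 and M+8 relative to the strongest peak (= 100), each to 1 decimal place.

Expanding (0.722 + 0.278)^4:
P(M) = 0.722^4 = 0.271737
P(M+2) = 4 × 0.722^3 × 0.278^1 = 0.418520
P(M+4) = 6 × 0.722^2 × 0.278^2 = 0.241721
P(M+6) = 4 × 0.722^1 × 0.278^3 = 0.062049
P(M+8) = 0.278^4 = 0.005973
The M+2 peak is largest (0.418520); scaling to 100 gives 64.9 : 100.0 : 57.8 : 14.8 : 1.4.

64.9 : 100.0 : 57.8 : 14.8 : 1.4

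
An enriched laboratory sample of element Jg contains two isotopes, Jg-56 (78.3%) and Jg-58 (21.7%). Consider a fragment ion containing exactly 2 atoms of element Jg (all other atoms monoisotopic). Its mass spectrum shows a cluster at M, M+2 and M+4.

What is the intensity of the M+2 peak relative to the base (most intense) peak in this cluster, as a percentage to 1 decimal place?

55.4%

(0.783 + 0.217)^2 gives M 0.6131, M+2 0.3398, M+4 0.0471; the largest is M.
P(M) = C(2,0) × 0.783^2 × 0.217^0 = 1 × 0.613089 × 1.0000 = 0.613089 (base)
P(M+2) = C(2,1) × 0.783^1 × 0.217^1 = 2 × 0.7830 × 0.2170 = 0.339822
Relative intensity = 0.339822 / 0.613089 × 100 = 55.4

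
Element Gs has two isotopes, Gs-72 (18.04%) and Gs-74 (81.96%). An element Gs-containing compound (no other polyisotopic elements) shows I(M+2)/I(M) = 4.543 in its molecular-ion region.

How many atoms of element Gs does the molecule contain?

1

With n Gs atoms, P(M+2)/P(M) = C(n,1)·p^(n−1)q / p^n = n·q/p = n · 0.8196/0.1804.
n = 4.543 × 0.1804/0.8196 = 1.00 ≈ 1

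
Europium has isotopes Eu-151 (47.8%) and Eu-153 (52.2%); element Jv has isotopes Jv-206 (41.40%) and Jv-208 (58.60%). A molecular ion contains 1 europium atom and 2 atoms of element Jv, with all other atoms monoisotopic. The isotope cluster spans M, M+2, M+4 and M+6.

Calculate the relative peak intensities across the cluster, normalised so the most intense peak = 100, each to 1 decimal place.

Europium pattern (n=1): 0.4780 : 0.5220
Element Jv pattern (n=2): 0.171396 : 0.485208 : 0.343396
Convolve the two distributions (both contribute in 2-u steps):
  M: 0.4780×0.171396 = 0.081927
  M+2: 0.4780×0.485208 + 0.5220×0.171396 = 0.321398
  M+4: 0.4780×0.343396 + 0.5220×0.485208 = 0.417422
  M+6: 0.5220×0.343396 = 0.179253
Scale to base peak (0.417422) = 100: 19.6 : 77.0 : 100.0 : 42.9

19.6 : 77.0 : 100.0 : 42.9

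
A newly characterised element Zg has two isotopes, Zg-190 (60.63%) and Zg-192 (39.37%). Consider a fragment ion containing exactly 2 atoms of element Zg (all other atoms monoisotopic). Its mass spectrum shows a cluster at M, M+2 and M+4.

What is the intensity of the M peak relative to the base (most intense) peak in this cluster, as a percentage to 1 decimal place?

Term probabilities: M 0.3676, M+2 0.4774, M+4 0.1550. Base peak = M+2.
P(M+2) = C(2,1) × 0.6063^1 × 0.3937^1 = 2 × 0.6063 × 0.3937 = 0.477401 (base)
P(M) = C(2,0) × 0.6063^2 × 0.3937^0 = 1 × 0.36759969 × 1.0000 = 0.367600
Relative intensity = 0.367600 / 0.477401 × 100 = 77.0

77.0%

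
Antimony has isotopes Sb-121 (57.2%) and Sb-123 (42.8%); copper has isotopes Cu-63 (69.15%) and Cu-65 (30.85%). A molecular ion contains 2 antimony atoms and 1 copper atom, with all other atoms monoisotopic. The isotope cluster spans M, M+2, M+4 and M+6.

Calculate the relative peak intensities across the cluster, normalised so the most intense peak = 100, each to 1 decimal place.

Antimony pattern (n=2): 0.327184 : 0.489632 : 0.183184
Copper pattern (n=1): 0.6915 : 0.3085
Convolve the two distributions (both contribute in 2-u steps):
  M: 0.327184×0.6915 = 0.226248
  M+2: 0.327184×0.3085 + 0.489632×0.6915 = 0.439517
  M+4: 0.489632×0.3085 + 0.183184×0.6915 = 0.277723
  M+6: 0.183184×0.3085 = 0.056512
Scale to base peak (0.439517) = 100: 51.5 : 100.0 : 63.2 : 12.9

51.5 : 100.0 : 63.2 : 12.9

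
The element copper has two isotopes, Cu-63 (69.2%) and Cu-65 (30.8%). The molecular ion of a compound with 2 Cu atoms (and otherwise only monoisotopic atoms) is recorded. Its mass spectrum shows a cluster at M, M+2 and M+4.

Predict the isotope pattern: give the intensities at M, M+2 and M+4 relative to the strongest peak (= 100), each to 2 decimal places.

The 2 Cu atoms are independent, so intensities follow the terms of (0.692 + 0.308)^2.
P(M) = 0.692^2 = 0.478864
P(M+2) = 2 × 0.692^1 × 0.308^1 = 0.426272
P(M+4) = 0.308^2 = 0.094864
The M peak is largest (0.478864); scaling to 100 gives 100.00 : 89.02 : 19.81.

100.00 : 89.02 : 19.81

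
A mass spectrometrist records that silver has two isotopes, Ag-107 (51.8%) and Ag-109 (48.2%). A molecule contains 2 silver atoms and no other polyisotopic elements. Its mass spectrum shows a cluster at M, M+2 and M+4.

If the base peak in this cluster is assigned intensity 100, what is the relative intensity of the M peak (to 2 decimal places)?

53.73

Binomial terms of (0.518 + 0.482)^2: M 0.2683, M+2 0.4994, M+4 0.2323 → M+2 is the base peak.
P(M+2) = C(2,1) × 0.518^1 × 0.482^1 = 2 × 0.5180 × 0.4820 = 0.499352 (base)
P(M) = C(2,0) × 0.518^2 × 0.482^0 = 1 × 0.268324 × 1.0000 = 0.268324
Relative intensity = 0.268324 / 0.499352 × 100 = 53.73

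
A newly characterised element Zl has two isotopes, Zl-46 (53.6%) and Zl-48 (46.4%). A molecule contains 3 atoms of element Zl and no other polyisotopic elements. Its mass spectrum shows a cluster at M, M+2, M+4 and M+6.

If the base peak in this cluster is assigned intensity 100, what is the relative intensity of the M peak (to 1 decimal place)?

(0.536 + 0.464)^3 gives M 0.1540, M+2 0.3999, M+4 0.3462, M+6 0.0999; the largest is M+2.
P(M+2) = C(3,1) × 0.536^2 × 0.464^1 = 3 × 0.287296 × 0.4640 = 0.399916 (base)
P(M) = C(3,0) × 0.536^3 × 0.464^0 = 1 × 0.15399066 × 1.0000 = 0.153991
Relative intensity = 0.153991 / 0.399916 × 100 = 38.5

38.5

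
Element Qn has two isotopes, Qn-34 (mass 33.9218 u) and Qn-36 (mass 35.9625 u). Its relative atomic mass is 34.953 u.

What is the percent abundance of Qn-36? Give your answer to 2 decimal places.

Writing the weighted mean with unknown fraction x of Qn-34:
33.9218·x + 35.9625·(1 − x) = 34.953
(33.9218 − 35.9625)·x = 34.953 − 35.9625
x = -1.0095 / -2.0407 = 0.49468 → 49.47% Qn-34, 50.53% Qn-36.

50.53%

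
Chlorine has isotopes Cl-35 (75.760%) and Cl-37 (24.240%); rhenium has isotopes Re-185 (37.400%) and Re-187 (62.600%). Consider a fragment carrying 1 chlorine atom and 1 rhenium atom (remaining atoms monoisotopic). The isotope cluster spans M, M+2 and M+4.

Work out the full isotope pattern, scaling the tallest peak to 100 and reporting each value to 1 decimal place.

50.2 : 100.0 : 26.9

Chlorine pattern (n=1): 0.7576 : 0.2424
Rhenium pattern (n=1): 0.3740 : 0.6260
Convolve the two distributions (both contribute in 2-u steps):
  M: 0.7576×0.3740 = 0.283342
  M+2: 0.7576×0.6260 + 0.2424×0.3740 = 0.564915
  M+4: 0.2424×0.6260 = 0.151742
Scale to base peak (0.564915) = 100: 50.2 : 100.0 : 26.9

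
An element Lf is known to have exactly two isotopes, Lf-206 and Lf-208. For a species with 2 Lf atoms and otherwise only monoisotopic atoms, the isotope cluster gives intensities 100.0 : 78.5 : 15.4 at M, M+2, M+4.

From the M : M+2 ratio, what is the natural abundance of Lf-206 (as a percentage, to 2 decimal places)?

71.81%

If p is the fraction of Lf that is Lf-206, then I(M+2)/I(M) = [C(2,1)·p^1·(1−p)] / p^2 = 2·(1−p)/p = 78.5/100.0 = 0.7850
(1−p)/p = 0.7850/2 = 0.3925  ⇒  p = 1/(1 + 0.3925) = 0.7181
Lf-206: 71.81%, Lf-208: 28.19%.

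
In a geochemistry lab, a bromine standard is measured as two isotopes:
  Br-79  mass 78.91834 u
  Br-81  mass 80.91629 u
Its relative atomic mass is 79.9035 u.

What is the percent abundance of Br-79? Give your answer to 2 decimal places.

Let x be the fractional abundance of Br-79; then Br-81 has abundance 1 − x.
78.91834·x + 80.91629·(1 − x) = 79.9035
(78.91834 − 80.91629)·x = 79.9035 − 80.91629
x = -1.01279 / -1.99795 = 0.50691 → 50.69% Br-79, 49.31% Br-81.

50.69%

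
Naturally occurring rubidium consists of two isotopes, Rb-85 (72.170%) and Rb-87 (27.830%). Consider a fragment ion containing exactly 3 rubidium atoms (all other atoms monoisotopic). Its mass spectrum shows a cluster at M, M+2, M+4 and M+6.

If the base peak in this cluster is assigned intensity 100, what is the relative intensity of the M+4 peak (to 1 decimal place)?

38.6

Term probabilities: M 0.3759, M+2 0.4349, M+4 0.1677, M+6 0.0216. Base peak = M+2.
P(M+2) = C(3,1) × 0.72170^2 × 0.27830^1 = 3 × 0.52085089 × 0.2783 = 0.434858 (base)
P(M+4) = C(3,2) × 0.72170^1 × 0.27830^2 = 3 × 0.7217 × 0.07745089 = 0.167689
Relative intensity = 0.167689 / 0.434858 × 100 = 38.6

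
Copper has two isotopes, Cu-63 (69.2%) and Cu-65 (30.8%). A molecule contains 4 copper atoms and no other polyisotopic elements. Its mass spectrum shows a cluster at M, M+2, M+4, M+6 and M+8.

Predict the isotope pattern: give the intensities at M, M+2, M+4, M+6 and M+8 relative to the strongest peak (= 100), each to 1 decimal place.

The 4 Cu atoms are independent, so intensities follow the terms of (0.692 + 0.308)^4.
P(M) = 0.692^4 = 0.229311
P(M+2) = 4 × 0.692^3 × 0.308^1 = 0.408253
P(M+4) = 6 × 0.692^2 × 0.308^2 = 0.272562
P(M+6) = 4 × 0.692^1 × 0.308^3 = 0.080876
P(M+8) = 0.308^4 = 0.008999
The M+2 peak is largest (0.408253); scaling to 100 gives 56.2 : 100.0 : 66.8 : 19.8 : 2.2.

56.2 : 100.0 : 66.8 : 19.8 : 2.2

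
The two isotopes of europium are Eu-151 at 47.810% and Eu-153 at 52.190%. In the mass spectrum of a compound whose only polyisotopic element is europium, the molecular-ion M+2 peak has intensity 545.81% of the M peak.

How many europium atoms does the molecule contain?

With n Eu atoms, P(M+2)/P(M) = C(n,1)·p^(n−1)q / p^n = n·q/p = n · 0.52190/0.47810.
n = 5.4581 × 0.47810/0.52190 = 5.00 ≈ 5

5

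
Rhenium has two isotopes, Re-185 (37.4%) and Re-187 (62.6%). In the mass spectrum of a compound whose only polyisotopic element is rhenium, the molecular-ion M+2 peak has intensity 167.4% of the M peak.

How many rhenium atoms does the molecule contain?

For n independent Re atoms, I(M+2)/I(M) = n · (abundance Re-187) / (abundance Re-185) = n · 0.626/0.374.
n = 1.674 × 0.374/0.626 = 1.00 ≈ 1

1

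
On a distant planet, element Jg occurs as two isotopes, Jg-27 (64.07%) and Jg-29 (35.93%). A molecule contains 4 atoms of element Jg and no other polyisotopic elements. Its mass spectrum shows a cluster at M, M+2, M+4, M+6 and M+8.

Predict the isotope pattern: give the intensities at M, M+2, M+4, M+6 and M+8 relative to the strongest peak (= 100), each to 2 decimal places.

44.58 : 100.00 : 84.12 : 31.45 : 4.41

The 4 Jg atoms are independent, so intensities follow the terms of (0.6407 + 0.3593)^4.
P(M) = 0.6407^4 = 0.168507
P(M+2) = 4 × 0.6407^3 × 0.3593^1 = 0.377991
P(M+4) = 6 × 0.6407^2 × 0.3593^2 = 0.317962
P(M+6) = 4 × 0.6407^1 × 0.3593^3 = 0.118874
P(M+8) = 0.3593^4 = 0.016666
The M+2 peak is largest (0.377991); scaling to 100 gives 44.58 : 100.00 : 84.12 : 31.45 : 4.41.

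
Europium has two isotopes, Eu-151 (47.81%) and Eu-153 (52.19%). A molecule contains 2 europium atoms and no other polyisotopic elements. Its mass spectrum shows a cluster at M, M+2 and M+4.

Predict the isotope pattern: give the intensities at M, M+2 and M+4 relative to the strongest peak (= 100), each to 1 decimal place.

45.8 : 100.0 : 54.6

Each Eu atom is independently Eu-151 (p = 0.4781) or Eu-153 (q = 0.5219); the cluster is the binomial expansion (p + q)^2.
P(M) = 0.4781^2 = 0.228580
P(M+2) = 2 × 0.4781^1 × 0.5219^1 = 0.499041
P(M+4) = 0.5219^2 = 0.272380
The M+2 peak is largest (0.499041); scaling to 100 gives 45.8 : 100.0 : 54.6.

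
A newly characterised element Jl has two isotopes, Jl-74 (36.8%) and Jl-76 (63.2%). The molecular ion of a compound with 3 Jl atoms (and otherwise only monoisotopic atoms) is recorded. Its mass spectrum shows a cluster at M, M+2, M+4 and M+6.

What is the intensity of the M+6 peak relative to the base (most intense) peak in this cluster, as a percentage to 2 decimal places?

57.25%

Term probabilities: M 0.0498, M+2 0.2568, M+4 0.4410, M+6 0.2524. Base peak = M+4.
P(M+4) = C(3,2) × 0.368^1 × 0.632^2 = 3 × 0.3680 × 0.399424 = 0.440964 (base)
P(M+6) = C(3,3) × 0.368^0 × 0.632^3 = 1 × 1.0000 × 0.25243597 = 0.252436
Relative intensity = 0.252436 / 0.440964 × 100 = 57.25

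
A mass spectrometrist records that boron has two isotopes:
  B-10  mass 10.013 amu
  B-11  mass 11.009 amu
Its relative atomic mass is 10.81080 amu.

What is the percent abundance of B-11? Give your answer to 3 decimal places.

With x = fraction of B-10 (so B-11 is 1 − x):
10.013·x + 11.009·(1 − x) = 10.81080
(10.013 − 11.009)·x = 10.81080 − 11.009
x = -0.19820 / -0.996 = 0.19900 → 19.900% B-10, 80.100% B-11.

80.100%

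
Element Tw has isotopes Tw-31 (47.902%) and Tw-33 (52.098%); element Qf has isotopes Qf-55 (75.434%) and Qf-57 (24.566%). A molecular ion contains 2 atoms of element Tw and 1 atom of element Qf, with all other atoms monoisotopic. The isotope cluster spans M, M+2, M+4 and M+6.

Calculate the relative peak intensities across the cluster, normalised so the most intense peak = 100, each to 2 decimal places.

Element Tw pattern (n=2): 0.22946016 : 0.49911968 : 0.27142016
Element Qf pattern (n=1): 0.75434 : 0.24566
Convolve the two distributions (both contribute in 2-u steps):
  M: 0.22946016×0.75434 = 0.173091
  M+2: 0.22946016×0.24566 + 0.49911968×0.75434 = 0.432875
  M+4: 0.49911968×0.24566 + 0.27142016×0.75434 = 0.327357
  M+6: 0.27142016×0.24566 = 0.066677
Scale to base peak (0.432875) = 100: 39.99 : 100.00 : 75.62 : 15.40

39.99 : 100.00 : 75.62 : 15.40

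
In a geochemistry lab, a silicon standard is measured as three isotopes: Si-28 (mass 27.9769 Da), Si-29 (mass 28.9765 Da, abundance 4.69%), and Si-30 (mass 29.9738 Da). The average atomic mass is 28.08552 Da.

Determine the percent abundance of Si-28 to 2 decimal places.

92.22%

Let x and y be the fractions of Si-28 and Si-30. Then x + y = 1 − 0.0469 = 0.9531 and 27.9769x + 29.9738y = 28.08552 − 0.0469×28.9765 = 26.72652215.
Substituting: 27.9769x + 29.9738(0.9531 − x) = 26.72652215
(27.9769 − 29.9738)x = -1.84150663  ⇒  x = 0.92218, y = 0.03092
Si-28: 92.22%, Si-30: 3.09%.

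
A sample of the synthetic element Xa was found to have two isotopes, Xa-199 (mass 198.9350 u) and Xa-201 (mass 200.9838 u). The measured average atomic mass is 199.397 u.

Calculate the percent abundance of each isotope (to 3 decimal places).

Writing the weighted mean with unknown fraction x of Xa-199:
198.9350·x + 200.9838·(1 − x) = 199.397
(198.9350 − 200.9838)·x = 199.397 − 200.9838
x = -1.5868 / -2.0488 = 0.77450 → 77.450% Xa-199, 22.550% Xa-201.

Xa-199: 77.450%, Xa-201: 22.550%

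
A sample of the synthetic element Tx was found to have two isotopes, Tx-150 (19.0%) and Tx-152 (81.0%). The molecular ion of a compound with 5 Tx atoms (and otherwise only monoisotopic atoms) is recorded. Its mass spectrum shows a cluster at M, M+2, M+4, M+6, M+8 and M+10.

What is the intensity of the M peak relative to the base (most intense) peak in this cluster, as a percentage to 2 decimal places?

0.06%

(0.190 + 0.810)^5 gives M 0.0002, M+2 0.0053, M+4 0.0450, M+6 0.1919, M+8 0.4089, M+10 0.3487; the largest is M+8.
P(M+8) = C(5,4) × 0.190^1 × 0.810^4 = 5 × 0.1900 × 0.43046721 = 0.408944 (base)
P(M) = C(5,0) × 0.190^5 × 0.810^0 = 1 × 0.00024761 × 1.0000 = 0.000248
Relative intensity = 0.000248 / 0.408944 × 100 = 0.06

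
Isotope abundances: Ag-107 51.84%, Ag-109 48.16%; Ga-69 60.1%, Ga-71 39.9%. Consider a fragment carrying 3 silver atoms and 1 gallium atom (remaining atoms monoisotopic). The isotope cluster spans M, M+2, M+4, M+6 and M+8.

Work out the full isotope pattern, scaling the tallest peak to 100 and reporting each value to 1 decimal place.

Silver pattern (n=3): 0.13931407 : 0.38827347 : 0.36071085 : 0.11170161
Gallium pattern (n=1): 0.6010 : 0.3990
Convolve the two distributions (both contribute in 2-u steps):
  M: 0.13931407×0.6010 = 0.083728
  M+2: 0.13931407×0.3990 + 0.38827347×0.6010 = 0.288939
  M+4: 0.38827347×0.3990 + 0.36071085×0.6010 = 0.371708
  M+6: 0.36071085×0.3990 + 0.11170161×0.6010 = 0.211056
  M+8: 0.11170161×0.3990 = 0.044569
Scale to base peak (0.371708) = 100: 22.5 : 77.7 : 100.0 : 56.8 : 12.0

22.5 : 77.7 : 100.0 : 56.8 : 12.0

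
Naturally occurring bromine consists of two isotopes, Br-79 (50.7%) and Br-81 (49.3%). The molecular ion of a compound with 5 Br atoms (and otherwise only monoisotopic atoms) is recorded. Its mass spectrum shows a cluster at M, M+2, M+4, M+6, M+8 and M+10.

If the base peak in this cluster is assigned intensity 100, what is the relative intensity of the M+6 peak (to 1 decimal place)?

97.2

Term probabilities: M 0.0335, M+2 0.1629, M+4 0.3168, M+6 0.3080, M+8 0.1497, M+10 0.0291. Base peak = M+4.
P(M+4) = C(5,2) × 0.507^3 × 0.493^2 = 10 × 0.13032384 × 0.243049 = 0.316751 (base)
P(M+6) = C(5,3) × 0.507^2 × 0.493^3 = 10 × 0.257049 × 0.11982316 = 0.308004
Relative intensity = 0.308004 / 0.316751 × 100 = 97.2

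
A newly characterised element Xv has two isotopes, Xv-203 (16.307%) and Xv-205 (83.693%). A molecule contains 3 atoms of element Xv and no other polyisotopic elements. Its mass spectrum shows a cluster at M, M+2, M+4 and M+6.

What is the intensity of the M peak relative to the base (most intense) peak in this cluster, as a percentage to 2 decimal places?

Binomial terms of (0.16307 + 0.83693)^3: M 0.0043, M+2 0.0668, M+4 0.3427, M+6 0.5862 → M+6 is the base peak.
P(M+6) = C(3,3) × 0.16307^0 × 0.83693^3 = 1 × 1.0000 × 0.58622915 = 0.586229 (base)
P(M) = C(3,0) × 0.16307^3 × 0.83693^0 = 1 × 0.00433633 × 1.0000 = 0.004336
Relative intensity = 0.004336 / 0.586229 × 100 = 0.74

0.74%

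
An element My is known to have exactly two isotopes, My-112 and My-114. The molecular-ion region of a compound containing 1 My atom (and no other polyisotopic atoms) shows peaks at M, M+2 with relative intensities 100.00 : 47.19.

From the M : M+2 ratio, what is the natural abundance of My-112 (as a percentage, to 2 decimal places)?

67.94%

If p is the fraction of My that is My-112, then I(M+2)/I(M) = [C(1,1)·p^0·(1−p)] / p^1 = 1·(1−p)/p = 47.19/100.00 = 0.4719
(1−p)/p = 0.4719/1 = 0.4719  ⇒  p = 1/(1 + 0.4719) = 0.6794
My-112: 67.94%, My-114: 32.06%.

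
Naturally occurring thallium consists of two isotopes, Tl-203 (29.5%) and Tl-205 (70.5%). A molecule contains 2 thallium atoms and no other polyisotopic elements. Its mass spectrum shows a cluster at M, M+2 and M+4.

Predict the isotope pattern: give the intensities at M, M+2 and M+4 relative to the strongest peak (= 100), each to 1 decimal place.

17.5 : 83.7 : 100.0

Expanding (0.295 + 0.705)^2:
P(M) = 0.295^2 = 0.087025
P(M+2) = 2 × 0.295^1 × 0.705^1 = 0.415950
P(M+4) = 0.705^2 = 0.497025
The M+4 peak is largest (0.497025); scaling to 100 gives 17.5 : 83.7 : 100.0.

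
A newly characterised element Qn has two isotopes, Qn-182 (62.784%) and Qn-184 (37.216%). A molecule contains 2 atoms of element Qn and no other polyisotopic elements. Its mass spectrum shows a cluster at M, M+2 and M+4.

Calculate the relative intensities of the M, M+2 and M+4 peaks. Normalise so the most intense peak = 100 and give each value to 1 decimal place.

84.4 : 100.0 : 29.6

Expanding (0.62784 + 0.37216)^2:
P(M) = 0.62784^2 = 0.394183
P(M+2) = 2 × 0.62784^1 × 0.37216^1 = 0.467314
P(M+4) = 0.37216^2 = 0.138503
The M+2 peak is largest (0.467314); scaling to 100 gives 84.4 : 100.0 : 29.6.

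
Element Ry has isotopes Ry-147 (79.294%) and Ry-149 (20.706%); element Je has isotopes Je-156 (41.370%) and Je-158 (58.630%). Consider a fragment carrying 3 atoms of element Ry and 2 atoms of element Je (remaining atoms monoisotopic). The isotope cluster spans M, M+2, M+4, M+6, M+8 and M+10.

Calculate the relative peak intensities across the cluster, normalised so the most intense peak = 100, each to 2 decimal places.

Element Ry pattern (n=3): 0.49856407 : 0.39056931 : 0.10198916 : 0.00887746
Element Je pattern (n=2): 0.17114769 : 0.48510462 : 0.34374769
Convolve the two distributions (both contribute in 2-u steps):
  M: 0.49856407×0.17114769 = 0.085328
  M+2: 0.49856407×0.48510462 + 0.39056931×0.17114769 = 0.308701
  M+4: 0.49856407×0.34374769 + 0.39056931×0.48510462 + 0.10198916×0.17114769 = 0.378302
  M+6: 0.39056931×0.34374769 + 0.10198916×0.48510462 + 0.00887746×0.17114769 = 0.185252
  M+8: 0.10198916×0.34374769 + 0.00887746×0.48510462 = 0.039365
  M+10: 0.00887746×0.34374769 = 0.003052
Scale to base peak (0.378302) = 100: 22.56 : 81.60 : 100.00 : 48.97 : 10.41 : 0.81

22.56 : 81.60 : 100.00 : 48.97 : 10.41 : 0.81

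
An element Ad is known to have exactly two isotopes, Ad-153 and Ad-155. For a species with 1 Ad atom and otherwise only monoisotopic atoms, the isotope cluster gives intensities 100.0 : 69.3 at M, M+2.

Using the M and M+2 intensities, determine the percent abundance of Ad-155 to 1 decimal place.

40.9%

Write p for the Ad-153 fraction. I(M+2)/I(M) = [C(1,1)·p^0·(1−p)] / p^1 = 1·(1−p)/p = 69.3/100.0 = 0.6930
(1−p)/p = 0.6930/1 = 0.6930  ⇒  p = 1/(1 + 0.6930) = 0.5907
Ad-153: 59.1%, Ad-155: 40.9%.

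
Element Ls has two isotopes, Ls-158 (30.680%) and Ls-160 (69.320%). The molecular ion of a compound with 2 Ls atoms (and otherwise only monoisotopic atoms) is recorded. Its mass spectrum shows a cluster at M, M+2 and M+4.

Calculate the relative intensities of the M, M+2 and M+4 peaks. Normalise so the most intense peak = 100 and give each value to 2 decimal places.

Expanding (0.30680 + 0.69320)^2:
P(M) = 0.30680^2 = 0.094126
P(M+2) = 2 × 0.30680^1 × 0.69320^1 = 0.425348
P(M+4) = 0.69320^2 = 0.480526
The M+4 peak is largest (0.480526); scaling to 100 gives 19.59 : 88.52 : 100.00.

19.59 : 88.52 : 100.00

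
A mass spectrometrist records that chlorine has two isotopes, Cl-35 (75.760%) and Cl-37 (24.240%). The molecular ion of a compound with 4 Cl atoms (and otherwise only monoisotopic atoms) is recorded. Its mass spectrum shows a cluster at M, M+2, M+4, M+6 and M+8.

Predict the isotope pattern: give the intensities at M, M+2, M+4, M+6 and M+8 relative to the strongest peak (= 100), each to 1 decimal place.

78.1 : 100.0 : 48.0 : 10.2 : 0.8

Each Cl atom is independently Cl-35 (p = 0.75760) or Cl-37 (q = 0.24240); the cluster is the binomial expansion (p + q)^4.
P(M) = 0.75760^4 = 0.329428
P(M+2) = 4 × 0.75760^3 × 0.24240^1 = 0.421612
P(M+4) = 6 × 0.75760^2 × 0.24240^2 = 0.202347
P(M+6) = 4 × 0.75760^1 × 0.24240^3 = 0.043162
P(M+8) = 0.24240^4 = 0.003452
The M+2 peak is largest (0.421612); scaling to 100 gives 78.1 : 100.0 : 48.0 : 10.2 : 0.8.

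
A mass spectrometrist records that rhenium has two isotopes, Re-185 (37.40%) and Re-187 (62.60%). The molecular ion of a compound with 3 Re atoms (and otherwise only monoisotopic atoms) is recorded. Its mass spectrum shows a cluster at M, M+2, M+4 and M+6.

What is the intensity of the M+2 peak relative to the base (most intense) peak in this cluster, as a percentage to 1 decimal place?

Term probabilities: M 0.0523, M+2 0.2627, M+4 0.4397, M+6 0.2453. Base peak = M+4.
P(M+4) = C(3,2) × 0.3740^1 × 0.6260^2 = 3 × 0.3740 × 0.391876 = 0.439685 (base)
P(M+2) = C(3,1) × 0.3740^2 × 0.6260^1 = 3 × 0.139876 × 0.6260 = 0.262687
Relative intensity = 0.262687 / 0.439685 × 100 = 59.7

59.7%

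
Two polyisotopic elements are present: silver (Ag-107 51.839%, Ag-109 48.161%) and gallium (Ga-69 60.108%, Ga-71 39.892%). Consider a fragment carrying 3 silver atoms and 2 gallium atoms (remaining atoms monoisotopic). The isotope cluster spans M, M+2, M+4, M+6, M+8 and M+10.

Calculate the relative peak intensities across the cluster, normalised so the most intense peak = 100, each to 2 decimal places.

14.86 : 61.14 : 100.00 : 81.23 : 32.77 : 5.25

Silver pattern (n=3): 0.13930601 : 0.38826655 : 0.36071887 : 0.11170857
Gallium pattern (n=2): 0.36129717 : 0.47956567 : 0.15913717
Convolve the two distributions (both contribute in 2-u steps):
  M: 0.13930601×0.36129717 = 0.050331
  M+2: 0.13930601×0.47956567 + 0.38826655×0.36129717 = 0.207086
  M+4: 0.13930601×0.15913717 + 0.38826655×0.47956567 + 0.36071887×0.36129717 = 0.338695
  M+6: 0.38826655×0.15913717 + 0.36071887×0.47956567 + 0.11170857×0.36129717 = 0.275136
  M+8: 0.36071887×0.15913717 + 0.11170857×0.47956567 = 0.110975
  M+10: 0.11170857×0.15913717 = 0.017777
Scale to base peak (0.338695) = 100: 14.86 : 61.14 : 100.00 : 81.23 : 32.77 : 5.25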